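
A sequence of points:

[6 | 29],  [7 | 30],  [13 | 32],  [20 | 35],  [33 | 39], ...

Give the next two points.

[53 | 44], [86 | 50]

First entry goes 6, 7, 13, 20, 33 → 53 → 86 (each term is the sum of the two before it).
Second entry goes 29, 30, 32, 35, 39 → 44 → 50 (differences are 1, 2, 3, … (increasing by 1 each time)).
Putting the parts together: [53 | 44] and then [86 | 50].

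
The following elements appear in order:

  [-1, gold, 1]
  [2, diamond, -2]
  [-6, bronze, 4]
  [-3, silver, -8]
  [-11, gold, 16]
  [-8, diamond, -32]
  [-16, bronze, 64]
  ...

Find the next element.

First part: -1, 2, -6, -3, -11, -8, -16 → -13 (alternating steps +3, −8, +3, −8, …).
For the rank, repeats gold → diamond → bronze → silver: gold, diamond, bronze, silver, gold, diamond, bronze → silver.
For the third part, ×(-2) each step: 1, -2, 4, -8, 16, -32, 64 → -128.
Putting it together: [-13, silver, -128].

[-13, silver, -128]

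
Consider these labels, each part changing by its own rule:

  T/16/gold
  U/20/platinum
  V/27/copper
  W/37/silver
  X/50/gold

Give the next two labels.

Y/66/platinum then Z/85/copper

For the letter, letters move forward 1 place in the alphabet: T, U, V, W, X → Y → Z.
Second component — differences are 4, 7, 10, … (increasing by 3 each time): 16, 20, 27, 37, 50 → 66 → 85.
Metal goes gold, platinum, copper, silver, gold → platinum → copper (repeats gold → platinum → copper → silver).
So the next two labels are Y/66/platinum and Z/85/copper.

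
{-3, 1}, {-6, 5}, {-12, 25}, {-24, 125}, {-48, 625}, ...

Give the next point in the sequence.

First coordinate: ×2 each step; -3, -6, -12, -24, -48 → -96.
Second coordinate: ×5 each step, so 1, 5, 25, 125, 625 → 3125.
So the next point is {-96, 3125}.

{-96, 3125}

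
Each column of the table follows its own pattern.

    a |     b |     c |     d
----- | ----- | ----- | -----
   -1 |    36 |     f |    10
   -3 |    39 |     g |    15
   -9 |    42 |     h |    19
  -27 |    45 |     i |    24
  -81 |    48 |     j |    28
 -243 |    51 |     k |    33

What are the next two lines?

Column a: ×3 each step; -1, -3, -9, -27, -81, -243 → -729 → -2187.
Column b: +3 each step; 36, 39, 42, 45, 48, 51 → 54 → 57.
Column c: letters move forward 1 place in the alphabet, so f, g, h, i, j, k → l → m.
Column d — alternating steps +5, +4, +5, +4, …: 10, 15, 19, 24, 28, 33 → 37 → 42.
So the next two lines are -729  54  l  37 and -2187  57  m  42.

-729  54  l  37; -2187  57  m  42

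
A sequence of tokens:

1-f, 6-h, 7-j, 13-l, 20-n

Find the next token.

First component goes 1, 6, 7, 13, 20 → 33 (each term is the sum of the two before it).
Letter: letters move forward 2 places in the alphabet, so f, h, j, l, n → p.
So the next token is 33-p.

33-p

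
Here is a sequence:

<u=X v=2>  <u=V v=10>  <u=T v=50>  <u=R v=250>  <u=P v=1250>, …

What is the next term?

U: letters move back 2 places in the alphabet; X, V, T, R, P → N.
For the v, ×5 each step: 2, 10, 50, 250, 1250 → 6250.
Putting it together: <u=N v=6250>.

<u=N v=6250>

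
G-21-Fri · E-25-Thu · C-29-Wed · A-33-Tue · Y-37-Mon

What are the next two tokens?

W-41-Sun, U-45-Sat

Letter goes G, E, C, A, Y → W → U (letters move back 2 places in the alphabet, wrapping A→Z).
Second component: +4 each step; 21, 25, 29, 33, 37 → 41 → 45.
Day — runs backward through the weekdays Mon→Sun: Fri, Thu, Wed, Tue, Mon → Sun → Sat.
Putting the parts together: W-41-Sun and then U-45-Sat.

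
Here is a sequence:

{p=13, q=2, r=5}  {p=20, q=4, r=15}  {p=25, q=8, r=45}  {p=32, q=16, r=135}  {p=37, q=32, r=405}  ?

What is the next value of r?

R: ×3 each step; 5, 15, 45, 135, 405 → 1215.

1215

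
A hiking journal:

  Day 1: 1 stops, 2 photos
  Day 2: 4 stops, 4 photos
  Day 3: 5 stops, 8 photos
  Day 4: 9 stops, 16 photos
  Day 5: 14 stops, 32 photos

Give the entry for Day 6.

Stops: 1, 4, 5, 9, 14 → 23 (each term is the sum of the two before it).
For the photos, ×2 each step: 2, 4, 8, 16, 32 → 64.
So the next record is 23 stops, 64 photos.

23 stops, 64 photos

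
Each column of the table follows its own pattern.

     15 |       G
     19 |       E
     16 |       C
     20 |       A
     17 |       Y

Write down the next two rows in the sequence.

21  W; 18  U

First component: alternating steps +4, −3, +4, −3, …, so 15, 19, 16, 20, 17 → 21 → 18.
Letter: letters move back 2 places in the alphabet, wrapping A→Z, so G, E, C, A, Y → W → U.
So the next two rows are 21  W and 18  U.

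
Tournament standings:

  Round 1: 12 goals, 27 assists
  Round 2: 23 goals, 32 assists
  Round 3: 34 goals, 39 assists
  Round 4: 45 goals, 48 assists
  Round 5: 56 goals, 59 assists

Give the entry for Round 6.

67 goals, 72 assists

Goals goes 12, 23, 34, 45, 56 → 67 (+11 each step).
Assists — differences are 5, 7, 9, … (increasing by 2 each time): 27, 32, 39, 48, 59 → 72.
So the next row is 67 goals, 72 assists.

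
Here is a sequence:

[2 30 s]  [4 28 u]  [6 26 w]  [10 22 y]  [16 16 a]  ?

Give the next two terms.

First component: each term is the sum of the two before it, so 2, 4, 6, 10, 16 → 26 → 42.
For the second component, together with the first component always sums to 32: 30, 28, 26, 22, 16 → 6 → -10.
For the letter, letters move forward 2 places in the alphabet, wrapping Z→A: s, u, w, y, a → c → e.
Putting the parts together: [26 6 c] and then [42 -10 e].

[26 6 c], [42 -10 e]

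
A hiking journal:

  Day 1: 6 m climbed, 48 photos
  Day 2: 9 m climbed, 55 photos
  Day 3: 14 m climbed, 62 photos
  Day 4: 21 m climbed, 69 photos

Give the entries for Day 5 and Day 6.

M climbed: differences are 3, 5, 7, … (increasing by 2 each time); 6, 9, 14, 21 → 30 → 41.
Photos — +7 each step: 48, 55, 62, 69 → 76 → 83.
Putting the parts together: 30 m climbed, 76 photos and then 41 m climbed, 83 photos.

30 m climbed, 76 photos; 41 m climbed, 83 photos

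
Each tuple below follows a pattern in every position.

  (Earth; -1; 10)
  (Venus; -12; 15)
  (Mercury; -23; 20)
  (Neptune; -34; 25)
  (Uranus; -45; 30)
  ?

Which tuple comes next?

For the planet, runs backward through the planets Mercury→Neptune: Earth, Venus, Mercury, Neptune, Uranus → Saturn.
Second entry goes -1, -12, -23, -34, -45 → -56 (−11 each step).
Third entry — +5 each step: 10, 15, 20, 25, 30 → 35.
Combining the parts gives (Saturn; -56; 35).

(Saturn; -56; 35)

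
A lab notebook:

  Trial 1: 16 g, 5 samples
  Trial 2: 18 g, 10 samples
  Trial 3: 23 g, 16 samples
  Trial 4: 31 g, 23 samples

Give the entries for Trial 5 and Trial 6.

42 g, 31 samples; 56 g, 40 samples

G: differences are 2, 5, 8, … (increasing by 3 each time), so 16, 18, 23, 31 → 42 → 56.
Samples: differences are 5, 6, 7, … (increasing by 1 each time), so 5, 10, 16, 23 → 31 → 40.
Putting the parts together: 42 g, 31 samples and then 56 g, 40 samples.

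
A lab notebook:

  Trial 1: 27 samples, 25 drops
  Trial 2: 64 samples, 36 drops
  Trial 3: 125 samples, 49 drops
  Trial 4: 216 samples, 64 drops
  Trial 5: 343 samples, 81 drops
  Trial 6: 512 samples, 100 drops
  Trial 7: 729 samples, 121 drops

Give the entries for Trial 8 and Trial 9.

1000 samples, 144 drops; 1331 samples, 169 drops

Samples — perfect cubes: 3³, 4³, 5³, …: 27, 64, 125, 216, 343, 512, 729 → 1000 → 1331.
Drops: 25, 36, 49, 64, 81, 100, 121 → 144 → 169 (perfect squares: 5², 6², 7², …).
So the next two lines are 1000 samples, 144 drops and 1331 samples, 169 drops.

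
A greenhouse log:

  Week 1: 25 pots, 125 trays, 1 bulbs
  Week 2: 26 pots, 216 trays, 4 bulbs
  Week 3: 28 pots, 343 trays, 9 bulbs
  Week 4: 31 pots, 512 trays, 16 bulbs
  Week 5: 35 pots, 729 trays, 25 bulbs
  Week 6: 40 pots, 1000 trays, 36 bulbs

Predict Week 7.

Pots: differences are 1, 2, 3, … (increasing by 1 each time), so 25, 26, 28, 31, 35, 40 → 46.
Trays goes 125, 216, 343, 512, 729, 1000 → 1331 (perfect cubes: 5³, 6³, 7³, …).
Bulbs: perfect squares: 1², 2², 3², …; 1, 4, 9, 16, 25, 36 → 49.
Combining the parts gives 46 pots, 1331 trays, 49 bulbs.

46 pots, 1331 trays, 49 bulbs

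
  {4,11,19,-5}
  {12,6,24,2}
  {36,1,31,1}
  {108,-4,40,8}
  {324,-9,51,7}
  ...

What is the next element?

For the first component, ×3 each step: 4, 12, 36, 108, 324 → 972.
Second component: −5 each step, so 11, 6, 1, -4, -9 → -14.
Third component: differences are 5, 7, 9, … (increasing by 2 each time); 19, 24, 31, 40, 51 → 64.
Fourth component — alternating steps +7, −1, +7, −1, …: -5, 2, 1, 8, 7 → 14.
So the next element is {972,-14,64,14}.

{972,-14,64,14}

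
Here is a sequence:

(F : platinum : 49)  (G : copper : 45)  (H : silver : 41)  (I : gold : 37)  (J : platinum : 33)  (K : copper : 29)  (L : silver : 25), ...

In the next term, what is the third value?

21

Third value goes 49, 45, 41, 37, 33, 29, 25 → 21 (−4 each step).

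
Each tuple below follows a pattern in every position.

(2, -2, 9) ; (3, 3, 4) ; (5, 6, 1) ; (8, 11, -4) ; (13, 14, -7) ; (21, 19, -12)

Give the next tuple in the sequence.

First coordinate: 2, 3, 5, 8, 13, 21 → 34 (each term is the sum of the two before it).
Second coordinate: alternating steps +5, +3, +5, +3, …, so -2, 3, 6, 11, 14, 19 → 22.
Third coordinate: together with the second coordinate always sums to 7, so 9, 4, 1, -4, -7, -12 → -15.
So the next tuple is (34, 22, -15).

(34, 22, -15)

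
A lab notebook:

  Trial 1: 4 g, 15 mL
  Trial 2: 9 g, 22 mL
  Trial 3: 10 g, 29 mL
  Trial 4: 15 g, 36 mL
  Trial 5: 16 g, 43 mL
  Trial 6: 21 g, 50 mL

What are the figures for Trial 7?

G — alternating steps +5, +1, +5, +1, …: 4, 9, 10, 15, 16, 21 → 22.
ML — +7 each step: 15, 22, 29, 36, 43, 50 → 57.
So the next row is 22 g, 57 mL.

22 g, 57 mL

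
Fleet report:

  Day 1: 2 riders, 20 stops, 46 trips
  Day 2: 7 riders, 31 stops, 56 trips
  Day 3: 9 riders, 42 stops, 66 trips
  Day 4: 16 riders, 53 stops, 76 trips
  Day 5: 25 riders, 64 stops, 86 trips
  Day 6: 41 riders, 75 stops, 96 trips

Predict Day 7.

66 riders, 86 stops, 106 trips

Riders: 2, 7, 9, 16, 25, 41 → 66 (each term is the sum of the two before it).
Stops: 20, 31, 42, 53, 64, 75 → 86 (+11 each step).
Trips — +10 each step: 46, 56, 66, 76, 86, 96 → 106.
Combining the parts gives 66 riders, 86 stops, 106 trips.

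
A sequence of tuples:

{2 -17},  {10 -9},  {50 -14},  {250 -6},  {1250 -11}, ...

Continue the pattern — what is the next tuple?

{6250 -3}

First component goes 2, 10, 50, 250, 1250 → 6250 (×5 each step).
Second component — alternating steps +8, −5, +8, −5, …: -17, -9, -14, -6, -11 → -3.
Putting it together: {6250 -3}.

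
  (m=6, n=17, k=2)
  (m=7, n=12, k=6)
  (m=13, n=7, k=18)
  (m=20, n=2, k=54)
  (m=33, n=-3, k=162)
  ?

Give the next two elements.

(m=53, n=-8, k=486), (m=86, n=-13, k=1458)

M — each term is the sum of the two before it: 6, 7, 13, 20, 33 → 53 → 86.
N: 17, 12, 7, 2, -3 → -8 → -13 (−5 each step).
K — ×3 each step: 2, 6, 18, 54, 162 → 486 → 1458.
Putting the parts together: (m=53, n=-8, k=486) and then (m=86, n=-13, k=1458).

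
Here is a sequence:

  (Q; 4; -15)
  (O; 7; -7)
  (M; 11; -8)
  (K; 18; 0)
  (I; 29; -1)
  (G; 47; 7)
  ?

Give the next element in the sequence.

Letter — letters move back 2 places in the alphabet: Q, O, M, K, I, G → E.
Second coordinate: 4, 7, 11, 18, 29, 47 → 76 (each term is the sum of the two before it).
For the third coordinate, alternating steps +8, −1, +8, −1, …: -15, -7, -8, 0, -1, 7 → 6.
So the next element is (E; 76; 6).

(E; 76; 6)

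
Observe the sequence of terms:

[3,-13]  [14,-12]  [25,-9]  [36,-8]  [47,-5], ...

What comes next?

[58,-4]

First slot — +11 each step: 3, 14, 25, 36, 47 → 58.
Second slot goes -13, -12, -9, -8, -5 → -4 (alternating steps +1, +3, +1, +3, …).
So the next term is [58,-4].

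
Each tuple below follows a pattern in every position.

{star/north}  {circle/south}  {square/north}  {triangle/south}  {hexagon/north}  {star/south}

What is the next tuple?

Shape goes star, circle, square, triangle, hexagon, star → circle (repeats star → circle → square → triangle → hexagon).
For the direction, alternates north ↔ south: north, south, north, south, north, south → north.
Combining the parts gives {circle/north}.

{circle/north}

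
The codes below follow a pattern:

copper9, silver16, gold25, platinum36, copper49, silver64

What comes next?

gold81

Metal goes copper, silver, gold, platinum, copper, silver → gold (repeats copper → silver → gold → platinum).
Second component: perfect squares: 3², 4², 5², …, so 9, 16, 25, 36, 49, 64 → 81.
Combining the parts gives gold81.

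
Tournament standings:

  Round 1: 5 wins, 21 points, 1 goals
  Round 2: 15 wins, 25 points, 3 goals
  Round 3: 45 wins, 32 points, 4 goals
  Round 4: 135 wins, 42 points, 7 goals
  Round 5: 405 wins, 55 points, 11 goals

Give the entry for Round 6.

1215 wins, 71 points, 18 goals

For the wins, ×3 each step: 5, 15, 45, 135, 405 → 1215.
For the points, differences are 4, 7, 10, … (increasing by 3 each time): 21, 25, 32, 42, 55 → 71.
Goals — each term is the sum of the two before it: 1, 3, 4, 7, 11 → 18.
Putting it together: 1215 wins, 71 points, 18 goals.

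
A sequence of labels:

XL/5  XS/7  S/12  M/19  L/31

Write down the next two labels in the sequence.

Size goes XL, XS, S, M, L → XL → XS (runs through clothing sizes XS→XL).
Second component: each term is the sum of the two before it; 5, 7, 12, 19, 31 → 50 → 81.
So the next two labels are XL/50 and XS/81.

XL/50 then XS/81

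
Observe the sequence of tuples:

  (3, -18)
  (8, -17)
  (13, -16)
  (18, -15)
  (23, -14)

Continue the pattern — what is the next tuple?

(28, -13)

First entry: +5 each step, so 3, 8, 13, 18, 23 → 28.
Second entry — +1 each step: -18, -17, -16, -15, -14 → -13.
So the next tuple is (28, -13).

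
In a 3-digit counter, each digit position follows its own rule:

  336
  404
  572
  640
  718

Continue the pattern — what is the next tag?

886

First digit — +1 each step, mod 10: 3, 4, 5, 6, 7 → 8.
Second digit — −3 each step, mod 10: 3, 0, 7, 4, 1 → 8.
Third digit: 6, 4, 2, 0, 8 → 6 (−2 each step, mod 10).
Combining the parts gives 886.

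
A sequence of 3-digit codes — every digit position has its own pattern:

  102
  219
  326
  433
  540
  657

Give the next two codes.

First digit — +1 each step, mod 10: 1, 2, 3, 4, 5, 6 → 7 → 8.
Second digit: 0, 1, 2, 3, 4, 5 → 6 → 7 (+1 each step, mod 10).
For the third digit, −3 each step, mod 10: 2, 9, 6, 3, 0, 7 → 4 → 1.
So the next two codes are 764 and 871.

764 then 871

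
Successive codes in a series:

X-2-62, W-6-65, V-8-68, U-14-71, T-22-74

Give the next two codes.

Letter goes X, W, V, U, T → S → R (letters move back 1 place in the alphabet).
For the second component, each term is the sum of the two before it: 2, 6, 8, 14, 22 → 36 → 58.
Third component: +3 each step; 62, 65, 68, 71, 74 → 77 → 80.
So the next two codes are S-36-77 and R-58-80.

S-36-77, R-58-80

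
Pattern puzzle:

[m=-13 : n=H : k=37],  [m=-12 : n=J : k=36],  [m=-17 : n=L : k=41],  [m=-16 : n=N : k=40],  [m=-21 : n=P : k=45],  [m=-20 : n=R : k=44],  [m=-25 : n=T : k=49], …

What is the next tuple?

[m=-24 : n=V : k=48]

M: -13, -12, -17, -16, -21, -20, -25 → -24 (alternating steps +1, −5, +1, −5, …).
For the n, letters move forward 2 places in the alphabet: H, J, L, N, P, R, T → V.
K: together with the m always sums to 24; 37, 36, 41, 40, 45, 44, 49 → 48.
Putting it together: [m=-24 : n=V : k=48].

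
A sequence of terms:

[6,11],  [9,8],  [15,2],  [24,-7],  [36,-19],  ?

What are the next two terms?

[51,-34], [69,-52]

First entry — differences are 3, 6, 9, … (increasing by 3 each time): 6, 9, 15, 24, 36 → 51 → 69.
Second entry: 11, 8, 2, -7, -19 → -34 → -52 (together with the first entry always sums to 17).
So the next two terms are [51,-34] and [69,-52].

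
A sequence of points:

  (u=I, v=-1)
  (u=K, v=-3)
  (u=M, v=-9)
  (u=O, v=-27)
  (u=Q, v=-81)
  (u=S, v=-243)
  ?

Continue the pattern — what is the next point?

For the u, letters move forward 2 places in the alphabet: I, K, M, O, Q, S → U.
V: -1, -3, -9, -27, -81, -243 → -729 (×3 each step).
Putting it together: (u=U, v=-729).

(u=U, v=-729)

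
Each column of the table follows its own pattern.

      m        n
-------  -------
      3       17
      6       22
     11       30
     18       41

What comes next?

27  55

Column m: differences are 3, 5, 7, … (increasing by 2 each time); 3, 6, 11, 18 → 27.
Column n: differences are 5, 8, 11, … (increasing by 3 each time), so 17, 22, 30, 41 → 55.
Combining the parts gives 27  55.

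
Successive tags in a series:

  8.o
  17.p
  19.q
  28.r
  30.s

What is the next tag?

First component: alternating steps +9, +2, +9, +2, …, so 8, 17, 19, 28, 30 → 39.
For the letter, letters move forward 1 place in the alphabet: o, p, q, r, s → t.
Combining the parts gives 39.t.

39.t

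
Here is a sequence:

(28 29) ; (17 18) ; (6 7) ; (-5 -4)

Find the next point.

First component goes 28, 17, 6, -5 → -16 (−11 each step).
For the second component, always 1 more than the first component: 29, 18, 7, -4 → -15.
Combining the parts gives (-16 -15).

(-16 -15)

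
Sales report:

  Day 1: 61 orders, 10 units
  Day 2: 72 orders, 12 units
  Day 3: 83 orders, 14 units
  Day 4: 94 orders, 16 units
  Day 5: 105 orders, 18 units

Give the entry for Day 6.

116 orders, 20 units

Orders: +11 each step; 61, 72, 83, 94, 105 → 116.
For the units, +2 each step: 10, 12, 14, 16, 18 → 20.
Putting it together: 116 orders, 20 units.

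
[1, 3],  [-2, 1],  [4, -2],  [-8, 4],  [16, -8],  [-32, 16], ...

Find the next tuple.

[64, -32]

First slot: ×(-2) each step; 1, -2, 4, -8, 16, -32 → 64.
Second slot: always the previous value of the first slot, so 3, 1, -2, 4, -8, 16 → -32.
So the next tuple is [64, -32].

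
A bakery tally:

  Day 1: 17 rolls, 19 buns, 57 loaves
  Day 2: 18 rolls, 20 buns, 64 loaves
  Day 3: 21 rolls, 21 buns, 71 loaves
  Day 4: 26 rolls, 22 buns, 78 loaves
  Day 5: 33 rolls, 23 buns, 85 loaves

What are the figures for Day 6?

Rolls goes 17, 18, 21, 26, 33 → 42 (differences are 1, 3, 5, … (increasing by 2 each time)).
Buns goes 19, 20, 21, 22, 23 → 24 (+1 each step).
Loaves: +7 each step, so 57, 64, 71, 78, 85 → 92.
So the next line is 42 rolls, 24 buns, 92 loaves.

42 rolls, 24 buns, 92 loaves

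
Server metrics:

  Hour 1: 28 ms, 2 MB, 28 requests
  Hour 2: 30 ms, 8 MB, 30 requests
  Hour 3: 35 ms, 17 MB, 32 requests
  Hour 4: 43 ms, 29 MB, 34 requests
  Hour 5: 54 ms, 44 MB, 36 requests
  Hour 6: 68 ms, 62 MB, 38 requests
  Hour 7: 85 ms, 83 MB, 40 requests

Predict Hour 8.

105 ms, 107 MB, 42 requests

Ms: 28, 30, 35, 43, 54, 68, 85 → 105 (differences are 2, 5, 8, … (increasing by 3 each time)).
MB: differences are 6, 9, 12, … (increasing by 3 each time), so 2, 8, 17, 29, 44, 62, 83 → 107.
Requests goes 28, 30, 32, 34, 36, 38, 40 → 42 (+2 each step).
So the next record is 105 ms, 107 MB, 42 requests.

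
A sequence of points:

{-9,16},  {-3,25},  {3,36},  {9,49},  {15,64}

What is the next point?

First entry — +6 each step: -9, -3, 3, 9, 15 → 21.
Second entry: perfect squares: 4², 5², 6², …, so 16, 25, 36, 49, 64 → 81.
Combining the parts gives {21,81}.

{21,81}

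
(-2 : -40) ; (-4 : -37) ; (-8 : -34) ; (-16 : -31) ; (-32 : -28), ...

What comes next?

First entry: ×2 each step, so -2, -4, -8, -16, -32 → -64.
Second entry — +3 each step: -40, -37, -34, -31, -28 → -25.
So the next tuple is (-64 : -25).

(-64 : -25)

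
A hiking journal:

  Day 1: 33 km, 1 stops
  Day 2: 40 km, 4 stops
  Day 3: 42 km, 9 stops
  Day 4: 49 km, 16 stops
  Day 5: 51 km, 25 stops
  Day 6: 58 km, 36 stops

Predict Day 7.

For the km, alternating steps +7, +2, +7, +2, …: 33, 40, 42, 49, 51, 58 → 60.
For the stops, perfect squares: 1², 2², 3², …: 1, 4, 9, 16, 25, 36 → 49.
Combining the parts gives 60 km, 49 stops.

60 km, 49 stops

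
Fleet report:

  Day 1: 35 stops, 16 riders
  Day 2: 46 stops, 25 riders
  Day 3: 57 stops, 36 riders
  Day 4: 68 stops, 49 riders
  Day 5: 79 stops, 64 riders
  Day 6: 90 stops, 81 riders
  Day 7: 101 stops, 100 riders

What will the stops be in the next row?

112

Stops: +11 each step; 35, 46, 57, 68, 79, 90, 101 → 112.
Riders: 16, 25, 36, 49, 64, 81, 100 → 121 (perfect squares: 4², 5², 6², …).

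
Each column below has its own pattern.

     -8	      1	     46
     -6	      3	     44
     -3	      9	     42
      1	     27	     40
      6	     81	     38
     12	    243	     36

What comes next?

19  729  34

For the first component, differences are 2, 3, 4, … (increasing by 1 each time): -8, -6, -3, 1, 6, 12 → 19.
Second component: 1, 3, 9, 27, 81, 243 → 729 (×3 each step).
For the third component, −2 each step: 46, 44, 42, 40, 38, 36 → 34.
Putting it together: 19  729  34.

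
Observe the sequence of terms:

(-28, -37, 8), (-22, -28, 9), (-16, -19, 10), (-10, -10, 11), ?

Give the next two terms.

For the first component, +6 each step: -28, -22, -16, -10 → -4 → 2.
Second component — +9 each step: -37, -28, -19, -10 → -1 → 8.
Third component — +1 each step: 8, 9, 10, 11 → 12 → 13.
So the next two terms are (-4, -1, 12) and (2, 8, 13).

(-4, -1, 12), (2, 8, 13)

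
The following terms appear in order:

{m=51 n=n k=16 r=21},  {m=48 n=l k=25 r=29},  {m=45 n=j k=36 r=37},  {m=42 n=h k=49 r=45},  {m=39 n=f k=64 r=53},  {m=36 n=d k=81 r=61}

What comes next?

{m=33 n=b k=100 r=69}

M: −3 each step; 51, 48, 45, 42, 39, 36 → 33.
N goes n, l, j, h, f, d → b (letters move back 2 places in the alphabet).
K: perfect squares: 4², 5², 6², …; 16, 25, 36, 49, 64, 81 → 100.
R goes 21, 29, 37, 45, 53, 61 → 69 (+8 each step).
Putting it together: {m=33 n=b k=100 r=69}.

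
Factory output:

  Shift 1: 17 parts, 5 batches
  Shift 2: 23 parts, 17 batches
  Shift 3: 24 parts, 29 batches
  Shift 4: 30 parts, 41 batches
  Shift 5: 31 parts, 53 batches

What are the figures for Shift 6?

37 parts, 65 batches

For the parts, alternating steps +6, +1, +6, +1, …: 17, 23, 24, 30, 31 → 37.
Batches: 5, 17, 29, 41, 53 → 65 (+12 each step).
Putting it together: 37 parts, 65 batches.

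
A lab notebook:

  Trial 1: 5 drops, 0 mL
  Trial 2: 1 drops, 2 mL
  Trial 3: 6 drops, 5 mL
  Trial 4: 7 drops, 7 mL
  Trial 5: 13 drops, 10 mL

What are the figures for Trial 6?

Drops goes 5, 1, 6, 7, 13 → 20 (each term is the sum of the two before it).
ML — alternating steps +2, +3, +2, +3, …: 0, 2, 5, 7, 10 → 12.
Putting it together: 20 drops, 12 mL.

20 drops, 12 mL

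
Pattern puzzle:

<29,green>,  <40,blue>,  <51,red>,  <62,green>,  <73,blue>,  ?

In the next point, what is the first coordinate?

84

First coordinate: +11 each step, so 29, 40, 51, 62, 73 → 84.
For the colour, repeats green → blue → red: green, blue, red, green, blue → red.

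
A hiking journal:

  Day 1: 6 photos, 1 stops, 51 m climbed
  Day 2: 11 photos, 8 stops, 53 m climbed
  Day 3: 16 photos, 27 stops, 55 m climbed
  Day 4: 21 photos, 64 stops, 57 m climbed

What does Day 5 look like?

Photos: +5 each step, so 6, 11, 16, 21 → 26.
Stops — perfect cubes: 1³, 2³, 3³, …: 1, 8, 27, 64 → 125.
M climbed goes 51, 53, 55, 57 → 59 (+2 each step).
Putting it together: 26 photos, 125 stops, 59 m climbed.

26 photos, 125 stops, 59 m climbed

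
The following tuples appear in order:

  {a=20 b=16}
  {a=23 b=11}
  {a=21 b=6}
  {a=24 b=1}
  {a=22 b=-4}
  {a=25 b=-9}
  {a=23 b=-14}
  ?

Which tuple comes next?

{a=26 b=-19}

A goes 20, 23, 21, 24, 22, 25, 23 → 26 (alternating steps +3, −2, +3, −2, …).
B: −5 each step; 16, 11, 6, 1, -4, -9, -14 → -19.
Putting it together: {a=26 b=-19}.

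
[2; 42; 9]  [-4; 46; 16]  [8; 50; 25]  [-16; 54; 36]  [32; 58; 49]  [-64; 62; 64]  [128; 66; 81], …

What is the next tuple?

First entry goes 2, -4, 8, -16, 32, -64, 128 → -256 (×(-2) each step).
Second entry: 42, 46, 50, 54, 58, 62, 66 → 70 (+4 each step).
Third entry: perfect squares: 3², 4², 5², …; 9, 16, 25, 36, 49, 64, 81 → 100.
Putting it together: [-256; 70; 100].

[-256; 70; 100]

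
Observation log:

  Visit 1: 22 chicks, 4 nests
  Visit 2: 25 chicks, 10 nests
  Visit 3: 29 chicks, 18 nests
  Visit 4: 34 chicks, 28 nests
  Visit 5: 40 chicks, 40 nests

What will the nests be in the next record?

Nests: 4, 10, 18, 28, 40 → 54 (differences are 6, 8, 10, … (increasing by 2 each time)).

54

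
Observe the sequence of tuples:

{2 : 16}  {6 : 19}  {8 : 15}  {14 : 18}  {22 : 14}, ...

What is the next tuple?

For the first coordinate, each term is the sum of the two before it: 2, 6, 8, 14, 22 → 36.
Second coordinate — alternating steps +3, −4, +3, −4, …: 16, 19, 15, 18, 14 → 17.
So the next tuple is {36 : 17}.

{36 : 17}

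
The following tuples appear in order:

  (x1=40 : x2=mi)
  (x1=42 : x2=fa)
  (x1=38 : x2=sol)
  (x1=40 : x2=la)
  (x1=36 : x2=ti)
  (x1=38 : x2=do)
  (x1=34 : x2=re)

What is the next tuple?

(x1=36 : x2=mi)

X1: alternating steps +2, −4, +2, −4, …, so 40, 42, 38, 40, 36, 38, 34 → 36.
X2: mi, fa, sol, la, ti, do, re → mi (runs through the solfège scale do→ti).
Putting it together: (x1=36 : x2=mi).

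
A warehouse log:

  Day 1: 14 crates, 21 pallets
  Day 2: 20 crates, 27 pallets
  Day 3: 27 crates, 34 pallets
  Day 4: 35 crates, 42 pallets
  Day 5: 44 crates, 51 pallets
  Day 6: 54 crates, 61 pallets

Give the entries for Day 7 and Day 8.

65 crates, 72 pallets; 77 crates, 84 pallets

Crates: differences are 6, 7, 8, … (increasing by 1 each time); 14, 20, 27, 35, 44, 54 → 65 → 77.
Pallets: 21, 27, 34, 42, 51, 61 → 72 → 84 (always 7 more than the crates).
So the next two rows are 65 crates, 72 pallets and 77 crates, 84 pallets.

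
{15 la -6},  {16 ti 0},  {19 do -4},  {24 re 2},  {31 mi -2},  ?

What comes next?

{40 fa 4}

First value — differences are 1, 3, 5, … (increasing by 2 each time): 15, 16, 19, 24, 31 → 40.
Note goes la, ti, do, re, mi → fa (runs through the solfège scale do→ti).
Third value: alternating steps +6, −4, +6, −4, …; -6, 0, -4, 2, -2 → 4.
Combining the parts gives {40 fa 4}.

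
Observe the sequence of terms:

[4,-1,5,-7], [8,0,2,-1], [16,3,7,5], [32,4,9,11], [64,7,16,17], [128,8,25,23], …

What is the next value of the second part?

11

For the second part, alternating steps +1, +3, +1, +3, …: -1, 0, 3, 4, 7, 8 → 11.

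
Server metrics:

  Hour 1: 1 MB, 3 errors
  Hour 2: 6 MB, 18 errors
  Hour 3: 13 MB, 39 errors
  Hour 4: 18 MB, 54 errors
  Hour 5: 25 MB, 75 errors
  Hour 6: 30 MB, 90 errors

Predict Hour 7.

For the MB, alternating steps +5, +7, +5, +7, …: 1, 6, 13, 18, 25, 30 → 37.
Errors: always 3 × the MB, so 3, 18, 39, 54, 75, 90 → 111.
Combining the parts gives 37 MB, 111 errors.

37 MB, 111 errors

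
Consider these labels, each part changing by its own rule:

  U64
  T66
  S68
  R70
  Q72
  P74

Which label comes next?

Letter — letters move back 1 place in the alphabet: U, T, S, R, Q, P → O.
For the second component, +2 each step: 64, 66, 68, 70, 72, 74 → 76.
Putting it together: O76.

O76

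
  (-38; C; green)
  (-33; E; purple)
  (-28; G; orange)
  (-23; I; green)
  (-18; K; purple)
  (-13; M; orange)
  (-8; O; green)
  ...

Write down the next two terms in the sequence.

(-3; Q; purple), (2; S; orange)

First part: +5 each step; -38, -33, -28, -23, -18, -13, -8 → -3 → 2.
Letter: letters move forward 2 places in the alphabet, so C, E, G, I, K, M, O → Q → S.
Colour: repeats green → purple → orange, so green, purple, orange, green, purple, orange, green → purple → orange.
Putting the parts together: (-3; Q; purple) and then (2; S; orange).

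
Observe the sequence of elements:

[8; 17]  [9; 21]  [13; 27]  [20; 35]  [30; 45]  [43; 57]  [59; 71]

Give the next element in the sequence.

First coordinate: differences are 1, 4, 7, … (increasing by 3 each time), so 8, 9, 13, 20, 30, 43, 59 → 78.
Second coordinate: differences are 4, 6, 8, … (increasing by 2 each time), so 17, 21, 27, 35, 45, 57, 71 → 87.
Combining the parts gives [78; 87].

[78; 87]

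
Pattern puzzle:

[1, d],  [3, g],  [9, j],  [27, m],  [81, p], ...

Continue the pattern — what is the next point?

[243, s]

First component goes 1, 3, 9, 27, 81 → 243 (×3 each step).
For the letter, letters move forward 3 places in the alphabet: d, g, j, m, p → s.
Combining the parts gives [243, s].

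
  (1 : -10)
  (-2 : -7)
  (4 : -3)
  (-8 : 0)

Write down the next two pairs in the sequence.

First slot: ×(-2) each step; 1, -2, 4, -8 → 16 → -32.
Second slot goes -10, -7, -3, 0 → 4 → 7 (alternating steps +3, +4, +3, +4, …).
So the next two pairs are (16 : 4) and (-32 : 7).

(16 : 4), (-32 : 7)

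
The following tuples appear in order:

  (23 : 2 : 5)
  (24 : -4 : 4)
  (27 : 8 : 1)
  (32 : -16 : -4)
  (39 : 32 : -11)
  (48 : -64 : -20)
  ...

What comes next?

First slot — differences are 1, 3, 5, … (increasing by 2 each time): 23, 24, 27, 32, 39, 48 → 59.
Second slot goes 2, -4, 8, -16, 32, -64 → 128 (×(-2) each step).
Third slot: together with the first slot always sums to 28; 5, 4, 1, -4, -11, -20 → -31.
Putting it together: (59 : 128 : -31).

(59 : 128 : -31)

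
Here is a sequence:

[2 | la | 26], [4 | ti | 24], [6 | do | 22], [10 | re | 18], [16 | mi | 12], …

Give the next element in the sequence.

[26 | fa | 2]

First value: each term is the sum of the two before it; 2, 4, 6, 10, 16 → 26.
Note: la, ti, do, re, mi → fa (runs through the solfège scale do→ti).
Third value: 26, 24, 22, 18, 12 → 2 (together with the first value always sums to 28).
So the next element is [26 | fa | 2].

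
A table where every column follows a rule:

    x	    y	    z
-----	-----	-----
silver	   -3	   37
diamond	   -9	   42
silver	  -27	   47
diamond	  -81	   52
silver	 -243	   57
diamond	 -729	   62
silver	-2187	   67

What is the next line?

diamond  -6561  72

Column x — alternates silver ↔ diamond: silver, diamond, silver, diamond, silver, diamond, silver → diamond.
Column y: ×3 each step; -3, -9, -27, -81, -243, -729, -2187 → -6561.
Column z: +5 each step, so 37, 42, 47, 52, 57, 62, 67 → 72.
So the next line is diamond  -6561  72.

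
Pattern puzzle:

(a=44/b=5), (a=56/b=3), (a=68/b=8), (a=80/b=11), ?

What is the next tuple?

A: +12 each step, so 44, 56, 68, 80 → 92.
B: 5, 3, 8, 11 → 19 (each term is the sum of the two before it).
So the next tuple is (a=92/b=19).

(a=92/b=19)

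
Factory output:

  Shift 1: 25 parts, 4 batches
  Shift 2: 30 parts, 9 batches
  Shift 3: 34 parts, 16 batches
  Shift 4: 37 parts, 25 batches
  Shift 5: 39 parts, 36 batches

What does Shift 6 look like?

40 parts, 49 batches

Parts: differences are 5, 4, 3, … (decreasing by 1 each time); 25, 30, 34, 37, 39 → 40.
Batches: perfect squares: 2², 3², 4², …, so 4, 9, 16, 25, 36 → 49.
Putting it together: 40 parts, 49 batches.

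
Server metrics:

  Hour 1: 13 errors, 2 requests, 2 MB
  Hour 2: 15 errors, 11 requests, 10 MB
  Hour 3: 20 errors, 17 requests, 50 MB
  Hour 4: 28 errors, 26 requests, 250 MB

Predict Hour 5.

39 errors, 32 requests, 1250 MB

For the errors, differences are 2, 5, 8, … (increasing by 3 each time): 13, 15, 20, 28 → 39.
Requests: alternating steps +9, +6, +9, +6, …, so 2, 11, 17, 26 → 32.
MB — ×5 each step: 2, 10, 50, 250 → 1250.
Combining the parts gives 39 errors, 32 requests, 1250 MB.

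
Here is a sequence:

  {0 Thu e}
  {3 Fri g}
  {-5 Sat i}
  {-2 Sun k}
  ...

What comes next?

{-10 Mon m}

First coordinate goes 0, 3, -5, -2 → -10 (alternating steps +3, −8, +3, −8, …).
Day: runs through the weekdays Mon→Sun, so Thu, Fri, Sat, Sun → Mon.
Letter goes e, g, i, k → m (letters move forward 2 places in the alphabet).
Combining the parts gives {-10 Mon m}.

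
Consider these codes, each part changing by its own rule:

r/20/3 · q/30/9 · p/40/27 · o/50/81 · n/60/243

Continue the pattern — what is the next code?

Letter: letters move back 1 place in the alphabet; r, q, p, o, n → m.
Second component: +10 each step, so 20, 30, 40, 50, 60 → 70.
Third component goes 3, 9, 27, 81, 243 → 729 (×3 each step).
Combining the parts gives m/70/729.

m/70/729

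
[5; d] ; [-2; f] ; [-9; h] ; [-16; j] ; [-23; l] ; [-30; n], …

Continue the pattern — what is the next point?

[-37; p]

First coordinate — −7 each step: 5, -2, -9, -16, -23, -30 → -37.
Letter goes d, f, h, j, l, n → p (letters move forward 2 places in the alphabet).
Putting it together: [-37; p].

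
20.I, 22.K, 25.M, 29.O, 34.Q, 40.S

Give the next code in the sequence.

47.U

First component goes 20, 22, 25, 29, 34, 40 → 47 (differences are 2, 3, 4, … (increasing by 1 each time)).
Letter goes I, K, M, O, Q, S → U (letters move forward 2 places in the alphabet).
Combining the parts gives 47.U.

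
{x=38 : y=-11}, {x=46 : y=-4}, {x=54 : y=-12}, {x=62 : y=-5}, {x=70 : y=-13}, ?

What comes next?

X: +8 each step; 38, 46, 54, 62, 70 → 78.
Y goes -11, -4, -12, -5, -13 → -6 (alternating steps +7, −8, +7, −8, …).
Putting it together: {x=78 : y=-6}.

{x=78 : y=-6}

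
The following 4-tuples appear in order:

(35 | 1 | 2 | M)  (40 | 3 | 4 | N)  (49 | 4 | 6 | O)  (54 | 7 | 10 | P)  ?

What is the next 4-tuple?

First component goes 35, 40, 49, 54 → 63 (alternating steps +5, +9, +5, +9, …).
Second component: each term is the sum of the two before it; 1, 3, 4, 7 → 11.
Third component goes 2, 4, 6, 10 → 16 (each term is the sum of the two before it).
Letter: M, N, O, P → Q (letters move forward 1 place in the alphabet).
Combining the parts gives (63 | 11 | 16 | Q).

(63 | 11 | 16 | Q)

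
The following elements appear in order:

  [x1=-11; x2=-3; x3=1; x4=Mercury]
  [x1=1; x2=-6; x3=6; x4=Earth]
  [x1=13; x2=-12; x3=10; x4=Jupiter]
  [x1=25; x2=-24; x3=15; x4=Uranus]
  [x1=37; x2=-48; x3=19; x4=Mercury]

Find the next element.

X1: +12 each step, so -11, 1, 13, 25, 37 → 49.
X2: -3, -6, -12, -24, -48 → -96 (×2 each step).
X3: alternating steps +5, +4, +5, +4, …; 1, 6, 10, 15, 19 → 24.
For the x4, repeats Mercury → Earth → Jupiter → Uranus: Mercury, Earth, Jupiter, Uranus, Mercury → Earth.
So the next element is [x1=49; x2=-96; x3=24; x4=Earth].

[x1=49; x2=-96; x3=24; x4=Earth]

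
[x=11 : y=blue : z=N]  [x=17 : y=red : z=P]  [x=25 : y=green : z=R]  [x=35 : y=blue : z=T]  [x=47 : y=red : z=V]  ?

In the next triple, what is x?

For the x, differences are 6, 8, 10, … (increasing by 2 each time): 11, 17, 25, 35, 47 → 61.

61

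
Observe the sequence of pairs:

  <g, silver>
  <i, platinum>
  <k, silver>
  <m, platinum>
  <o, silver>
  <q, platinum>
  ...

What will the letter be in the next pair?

s

Letter — letters move forward 2 places in the alphabet: g, i, k, m, o, q → s.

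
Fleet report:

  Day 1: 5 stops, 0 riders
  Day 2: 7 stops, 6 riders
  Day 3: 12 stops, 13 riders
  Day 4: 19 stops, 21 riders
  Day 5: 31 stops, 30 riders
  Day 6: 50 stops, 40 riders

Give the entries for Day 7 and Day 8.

Stops: each term is the sum of the two before it; 5, 7, 12, 19, 31, 50 → 81 → 131.
For the riders, differences are 6, 7, 8, … (increasing by 1 each time): 0, 6, 13, 21, 30, 40 → 51 → 63.
Putting the parts together: 81 stops, 51 riders and then 131 stops, 63 riders.

81 stops, 51 riders; 131 stops, 63 riders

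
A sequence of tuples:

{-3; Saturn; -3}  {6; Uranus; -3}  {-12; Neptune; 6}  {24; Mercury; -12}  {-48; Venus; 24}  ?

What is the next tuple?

First part: ×(-2) each step, so -3, 6, -12, 24, -48 → 96.
For the planet, runs through the planets Mercury→Neptune: Saturn, Uranus, Neptune, Mercury, Venus → Earth.
Third part — always the previous value of the first part: -3, -3, 6, -12, 24 → -48.
So the next tuple is {96; Earth; -48}.

{96; Earth; -48}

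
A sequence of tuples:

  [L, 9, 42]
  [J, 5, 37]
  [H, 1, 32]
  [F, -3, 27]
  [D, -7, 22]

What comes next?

[B, -11, 17]

Letter goes L, J, H, F, D → B (letters move back 2 places in the alphabet).
Second coordinate: −4 each step; 9, 5, 1, -3, -7 → -11.
Third coordinate: −5 each step, so 42, 37, 32, 27, 22 → 17.
Putting it together: [B, -11, 17].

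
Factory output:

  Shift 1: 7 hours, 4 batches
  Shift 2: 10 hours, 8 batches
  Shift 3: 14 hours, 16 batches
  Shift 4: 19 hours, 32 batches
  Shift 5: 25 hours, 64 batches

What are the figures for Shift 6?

Hours: differences are 3, 4, 5, … (increasing by 1 each time), so 7, 10, 14, 19, 25 → 32.
Batches — ×2 each step: 4, 8, 16, 32, 64 → 128.
Combining the parts gives 32 hours, 128 batches.

32 hours, 128 batches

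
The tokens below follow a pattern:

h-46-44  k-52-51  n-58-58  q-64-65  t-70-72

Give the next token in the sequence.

w-76-79

For the letter, letters move forward 3 places in the alphabet: h, k, n, q, t → w.
Second component — +6 each step: 46, 52, 58, 64, 70 → 76.
Third component: +7 each step; 44, 51, 58, 65, 72 → 79.
So the next token is w-76-79.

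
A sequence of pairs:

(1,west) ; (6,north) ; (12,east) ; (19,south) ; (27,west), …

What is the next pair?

(36,north)

First coordinate goes 1, 6, 12, 19, 27 → 36 (differences are 5, 6, 7, … (increasing by 1 each time)).
Direction: repeats west → north → east → south, so west, north, east, south, west → north.
Putting it together: (36,north).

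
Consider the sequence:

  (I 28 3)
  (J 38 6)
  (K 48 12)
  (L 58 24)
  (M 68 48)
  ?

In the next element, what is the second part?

Second part — +10 each step: 28, 38, 48, 58, 68 → 78.

78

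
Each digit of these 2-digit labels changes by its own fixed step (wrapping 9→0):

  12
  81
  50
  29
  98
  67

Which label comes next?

First digit goes 1, 8, 5, 2, 9, 6 → 3 (−3 each step, mod 10).
Second digit — −1 each step, mod 10: 2, 1, 0, 9, 8, 7 → 6.
So the next label is 36.

36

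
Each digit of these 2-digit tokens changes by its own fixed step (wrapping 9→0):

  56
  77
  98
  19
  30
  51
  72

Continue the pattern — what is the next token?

93

First digit: +2 each step, mod 10, so 5, 7, 9, 1, 3, 5, 7 → 9.
Second digit: +1 each step, mod 10; 6, 7, 8, 9, 0, 1, 2 → 3.
Combining the parts gives 93.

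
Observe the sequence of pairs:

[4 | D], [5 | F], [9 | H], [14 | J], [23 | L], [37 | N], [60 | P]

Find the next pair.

[97 | R]

First entry: each term is the sum of the two before it, so 4, 5, 9, 14, 23, 37, 60 → 97.
Letter goes D, F, H, J, L, N, P → R (letters move forward 2 places in the alphabet).
Putting it together: [97 | R].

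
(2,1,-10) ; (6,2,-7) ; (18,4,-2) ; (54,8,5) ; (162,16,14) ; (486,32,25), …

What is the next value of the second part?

Second part: ×2 each step, so 1, 2, 4, 8, 16, 32 → 64.

64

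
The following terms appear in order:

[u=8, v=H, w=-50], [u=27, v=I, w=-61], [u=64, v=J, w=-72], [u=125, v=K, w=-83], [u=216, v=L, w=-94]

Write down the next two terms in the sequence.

[u=343, v=M, w=-105], [u=512, v=N, w=-116]

U goes 8, 27, 64, 125, 216 → 343 → 512 (perfect cubes: 2³, 3³, 4³, …).
V: H, I, J, K, L → M → N (letters move forward 1 place in the alphabet).
W: −11 each step; -50, -61, -72, -83, -94 → -105 → -116.
So the next two terms are [u=343, v=M, w=-105] and [u=512, v=N, w=-116].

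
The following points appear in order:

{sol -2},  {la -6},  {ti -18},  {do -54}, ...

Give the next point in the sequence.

{re -162}

Note: runs through the solfège scale do→ti; sol, la, ti, do → re.
For the second part, ×3 each step: -2, -6, -18, -54 → -162.
Combining the parts gives {re -162}.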